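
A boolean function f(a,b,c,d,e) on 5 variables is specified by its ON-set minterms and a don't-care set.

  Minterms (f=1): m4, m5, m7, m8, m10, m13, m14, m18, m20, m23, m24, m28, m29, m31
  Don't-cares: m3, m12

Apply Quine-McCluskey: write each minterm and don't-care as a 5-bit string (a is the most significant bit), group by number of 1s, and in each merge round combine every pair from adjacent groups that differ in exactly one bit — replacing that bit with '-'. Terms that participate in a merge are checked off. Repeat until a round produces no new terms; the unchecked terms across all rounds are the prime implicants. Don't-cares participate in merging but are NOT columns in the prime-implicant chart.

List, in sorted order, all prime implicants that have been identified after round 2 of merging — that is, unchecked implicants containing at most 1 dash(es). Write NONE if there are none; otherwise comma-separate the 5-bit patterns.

-0111, 00-11, 001-1, 1-111, 10010, 111-1

Round 0: 00011✓ 00100✓ 00101✓ 00111✓ 01000✓ 01010✓ 01100✓ 01101✓ 01110✓ 10010 10100✓ 10111✓ 11000✓ 11100✓ 11101✓ 11111✓
Round 1: -0100✓ -0111 -1000✓ -1100✓ -1101✓ 0-100✓ 0-101✓ 00-11 001-1 0010-✓ 01-00✓ 01-10✓ 010-0✓ 011-0✓ 0110-✓ 1-100✓ 1-111 11-00✓ 111-1 1110-✓
Round 2: --100 -1-00 -110- 0-10- 01--0
PIs = {--100, -0111, -1-00, -110-, 0-10-, 00-11, 001-1, 01--0, 1-111, 10010, 111-1}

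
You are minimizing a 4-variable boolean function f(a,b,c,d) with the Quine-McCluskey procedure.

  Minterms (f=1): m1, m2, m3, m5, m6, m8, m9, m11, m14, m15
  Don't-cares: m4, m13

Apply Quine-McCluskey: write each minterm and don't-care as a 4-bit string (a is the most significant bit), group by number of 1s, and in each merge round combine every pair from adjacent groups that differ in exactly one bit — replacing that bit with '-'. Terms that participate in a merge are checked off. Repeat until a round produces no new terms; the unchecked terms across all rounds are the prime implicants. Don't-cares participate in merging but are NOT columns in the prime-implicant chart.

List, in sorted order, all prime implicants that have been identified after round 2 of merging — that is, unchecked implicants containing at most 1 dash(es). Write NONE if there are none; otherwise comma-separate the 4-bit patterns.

Round 0: 0001✓ 0010✓ 0011✓ 0100✓ 0101✓ 0110✓ 1000✓ 1001✓ 1011✓ 1101✓ 1110✓ 1111✓
Round 1: -001✓ -011✓ -101✓ -110 0-01✓ 0-10 00-1✓ 001- 01-0 010- 1-01✓ 1-11✓ 10-1✓ 100- 11-1✓ 111-
Round 2: --01 -0-1 1--1
PIs = {--01, -0-1, -110, 0-10, 001-, 01-0, 010-, 1--1, 100-, 111-}

-110, 0-10, 001-, 01-0, 010-, 100-, 111-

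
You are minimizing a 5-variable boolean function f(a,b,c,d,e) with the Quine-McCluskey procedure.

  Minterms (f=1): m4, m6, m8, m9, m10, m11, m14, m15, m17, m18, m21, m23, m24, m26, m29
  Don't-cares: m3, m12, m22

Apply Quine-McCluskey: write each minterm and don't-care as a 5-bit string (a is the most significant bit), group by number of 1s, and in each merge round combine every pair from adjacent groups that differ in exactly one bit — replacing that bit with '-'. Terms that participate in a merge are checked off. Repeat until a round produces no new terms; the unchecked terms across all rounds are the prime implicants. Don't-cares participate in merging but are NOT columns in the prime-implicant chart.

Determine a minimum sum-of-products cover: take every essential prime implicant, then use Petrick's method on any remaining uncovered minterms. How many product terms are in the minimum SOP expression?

8

[col 0] 00011*, 00100*, 00110*, 01000*, 01001*, 01010*, 01011*, 01100*, 01110*, 01111*, 10001*, 10010*, 10101*, 10110*, 10111*, 11000*, 11010*, 11101*
[col 1] -0110, -1000*, -1010*, 0-011, 0-100*, 0-110*, 001-0*, 01-00*, 01-10*, 01-11*, 010-0*, 010-1*, 0100-*, 0101-*, 011-0*, 0111-*, 1-010, 1-101, 10-01, 10-10, 101-1, 1011-, 110-0*
[col 2] -10-0, 0-1-0, 01--0, 01-1-, 010--
Prime implicants: -0110, -10-0, 0-011, 0-1-0, 01--0, 01-1-, 010--, 1-010, 1-101, 10-01, 10-10, 101-1, 1011-
PI chart (minterm → PIs covering it):
  4 | 0-1-0  (sole → essential)
  6 | -0110,0-1-0
  8 | -10-0,01--0,010--
  9 | 010--  (sole → essential)
  10 | -10-0,01--0,01-1-,010--
  11 | 0-011,01-1-,010--
  14 | 0-1-0,01--0,01-1-
  15 | 01-1-  (sole → essential)
  17 | 10-01  (sole → essential)
  18 | 1-010,10-10
  21 | 1-101,10-01,101-1
  23 | 101-1,1011-
  24 | -10-0  (sole → essential)
  26 | -10-0,1-010
  29 | 1-101  (sole → essential)
Essential prime implicants: -10-0, 0-1-0, 01-1-, 010--, 1-101, 10-01
Petrick residual → 1-010, 101-1
Minimum SOP uses 8 PIs: bc'e' + a'ce' + a'bd + a'bc' + ac'de' + acd'e + ab'd'e + ab'ce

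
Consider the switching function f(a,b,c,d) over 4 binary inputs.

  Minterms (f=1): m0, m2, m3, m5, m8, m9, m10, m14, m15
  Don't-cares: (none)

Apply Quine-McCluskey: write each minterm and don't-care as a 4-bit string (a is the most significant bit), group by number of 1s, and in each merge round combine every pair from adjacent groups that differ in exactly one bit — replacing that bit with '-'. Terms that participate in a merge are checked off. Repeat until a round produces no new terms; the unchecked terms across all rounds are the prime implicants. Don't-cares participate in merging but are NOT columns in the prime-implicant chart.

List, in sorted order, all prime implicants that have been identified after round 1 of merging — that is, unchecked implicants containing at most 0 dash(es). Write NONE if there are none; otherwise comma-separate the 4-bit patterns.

Round 0: 0000✓ 0010✓ 0011✓ 0101 1000✓ 1001✓ 1010✓ 1110✓ 1111✓
Round 1: -000✓ -010✓ 00-0✓ 001- 1-10 10-0✓ 100- 111-
Round 2: -0-0
PIs = {-0-0, 001-, 0101, 1-10, 100-, 111-}

0101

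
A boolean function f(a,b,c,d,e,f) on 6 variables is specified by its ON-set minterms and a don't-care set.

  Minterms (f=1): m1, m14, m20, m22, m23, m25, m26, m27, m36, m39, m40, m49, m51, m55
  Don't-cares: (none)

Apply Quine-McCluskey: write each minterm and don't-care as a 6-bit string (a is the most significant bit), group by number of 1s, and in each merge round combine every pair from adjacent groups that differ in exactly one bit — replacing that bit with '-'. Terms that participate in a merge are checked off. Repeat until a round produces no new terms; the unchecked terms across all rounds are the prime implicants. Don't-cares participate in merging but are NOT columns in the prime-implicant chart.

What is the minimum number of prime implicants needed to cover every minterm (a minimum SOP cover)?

size-2^0 implicants → 000001  001110  010100(✓)  010110(✓)  010111(✓)  011001(✓)  011010(✓)  011011(✓)  100100  100111(✓)  101000  110001(✓)  110011(✓)  110111(✓)
size-2^1 implicants → -10111  0101-0  01011-  0110-1  01101-  1-0111  110-11  1100-1
Unchecked terms (primes): -10111, 000001, 001110, 0101-0, 01011-, 0110-1, 01101-, 1-0111, 100100, 101000, 110-11, 1100-1
Minterm coverage:
  m1 ⊆ 000001 [E]
  m14 ⊆ 001110 [E]
  m20 ⊆ 0101-0 [E]
  m22 ⊆ 0101-0,01011-
  m23 ⊆ -10111,01011-
  m25 ⊆ 0110-1 [E]
  m26 ⊆ 01101- [E]
  m27 ⊆ 0110-1,01101-
  m36 ⊆ 100100 [E]
  m39 ⊆ 1-0111 [E]
  m40 ⊆ 101000 [E]
  m49 ⊆ 1100-1 [E]
  m51 ⊆ 110-11,1100-1
  m55 ⊆ -10111,1-0111,110-11
E = {000001, 001110, 0101-0, 0110-1, 01101-, 1-0111, 100100, 101000, 1100-1}
Petrick residual → -10111
Cover = bc'def + a'b'c'd'e'f + a'b'cdef' + a'bc'df' + a'bcd'f + a'bcd'e + ac'def + ab'c'de'f' + ab'cd'e'f' + abc'd'f  |cover|=10

10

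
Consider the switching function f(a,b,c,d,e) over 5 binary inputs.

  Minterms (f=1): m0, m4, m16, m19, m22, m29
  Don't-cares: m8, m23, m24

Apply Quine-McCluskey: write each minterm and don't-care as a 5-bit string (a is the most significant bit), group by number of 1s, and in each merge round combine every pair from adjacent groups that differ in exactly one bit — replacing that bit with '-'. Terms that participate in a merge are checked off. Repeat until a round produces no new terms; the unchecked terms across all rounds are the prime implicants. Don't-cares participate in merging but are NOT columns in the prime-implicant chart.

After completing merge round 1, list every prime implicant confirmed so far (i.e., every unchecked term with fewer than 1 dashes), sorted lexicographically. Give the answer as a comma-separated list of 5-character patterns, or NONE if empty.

size-2^0 implicants → 00000(✓)  00100(✓)  01000(✓)  10000(✓)  10011(✓)  10110(✓)  10111(✓)  11000(✓)  11101
size-2^1 implicants → -0000(✓)  -1000(✓)  0-000(✓)  00-00  1-000(✓)  10-11  1011-
size-2^2 implicants → --000
Unchecked terms (primes): --000, 00-00, 10-11, 1011-, 11101

11101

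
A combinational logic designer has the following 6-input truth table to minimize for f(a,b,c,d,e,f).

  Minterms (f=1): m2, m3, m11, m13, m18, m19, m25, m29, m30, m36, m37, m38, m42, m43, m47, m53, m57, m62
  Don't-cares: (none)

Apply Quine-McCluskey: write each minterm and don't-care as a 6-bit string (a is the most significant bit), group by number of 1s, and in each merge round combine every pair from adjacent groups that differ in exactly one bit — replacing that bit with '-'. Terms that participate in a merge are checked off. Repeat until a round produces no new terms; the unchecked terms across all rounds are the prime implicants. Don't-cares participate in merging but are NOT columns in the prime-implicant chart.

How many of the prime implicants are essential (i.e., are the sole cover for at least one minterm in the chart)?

[col 0] 000010*, 000011*, 001011*, 001101*, 010010*, 010011*, 011001*, 011101*, 011110*, 100100*, 100101*, 100110*, 101010*, 101011*, 101111*, 110101*, 111001*, 111110*
[col 1] -01011, -11001, -11110, 0-0010*, 0-0011*, 0-1101, 00-011, 00001-*, 01001-*, 011-01, 1-0101, 1001-0, 10010-, 101-11, 10101-
[col 2] 0-001-
Prime implicants: -01011, -11001, -11110, 0-001-, 0-1101, 00-011, 011-01, 1-0101, 1001-0, 10010-, 101-11, 10101-
PI chart (minterm → PIs covering it):
  2 | 0-001-  (sole → essential)
  3 | 0-001-,00-011
  11 | -01011,00-011
  13 | 0-1101  (sole → essential)
  18 | 0-001-  (sole → essential)
  19 | 0-001-  (sole → essential)
  25 | -11001,011-01
  29 | 0-1101,011-01
  30 | -11110  (sole → essential)
  36 | 1001-0,10010-
  37 | 1-0101,10010-
  38 | 1001-0  (sole → essential)
  42 | 10101-  (sole → essential)
  43 | -01011,101-11,10101-
  47 | 101-11  (sole → essential)
  53 | 1-0101  (sole → essential)
  57 | -11001  (sole → essential)
  62 | -11110  (sole → essential)
Essential prime implicants: -11001, -11110, 0-001-, 0-1101, 1-0101, 1001-0, 101-11, 10101-

8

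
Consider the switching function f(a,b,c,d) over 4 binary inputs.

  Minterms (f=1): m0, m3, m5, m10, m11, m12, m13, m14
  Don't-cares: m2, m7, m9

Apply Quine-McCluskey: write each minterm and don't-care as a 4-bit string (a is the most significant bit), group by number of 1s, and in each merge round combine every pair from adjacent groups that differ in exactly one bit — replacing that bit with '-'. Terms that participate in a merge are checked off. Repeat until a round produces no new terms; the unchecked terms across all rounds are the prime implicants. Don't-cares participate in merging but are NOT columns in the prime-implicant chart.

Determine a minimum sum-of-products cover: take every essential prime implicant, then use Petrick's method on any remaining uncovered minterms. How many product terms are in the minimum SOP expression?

4

size-2^0 implicants → 0000(✓)  0010(✓)  0011(✓)  0101(✓)  0111(✓)  1001(✓)  1010(✓)  1011(✓)  1100(✓)  1101(✓)  1110(✓)
size-2^1 implicants → -010(✓)  -011(✓)  -101  0-11  00-0  001-(✓)  01-1  1-01  1-10  10-1  101-(✓)  11-0  110-
size-2^2 implicants → -01-
Unchecked terms (primes): -01-, -101, 0-11, 00-0, 01-1, 1-01, 1-10, 10-1, 11-0, 110-
Minterm coverage:
  m0 ⊆ 00-0 [E]
  m3 ⊆ -01-,0-11
  m5 ⊆ -101,01-1
  m10 ⊆ -01-,1-10
  m11 ⊆ -01-,10-1
  m12 ⊆ 11-0,110-
  m13 ⊆ -101,1-01,110-
  m14 ⊆ 1-10,11-0
E = {00-0}
Petrick residual → -01-, -101, 11-0
Cover = b'c + bc'd + a'b'd' + abd'  |cover|=4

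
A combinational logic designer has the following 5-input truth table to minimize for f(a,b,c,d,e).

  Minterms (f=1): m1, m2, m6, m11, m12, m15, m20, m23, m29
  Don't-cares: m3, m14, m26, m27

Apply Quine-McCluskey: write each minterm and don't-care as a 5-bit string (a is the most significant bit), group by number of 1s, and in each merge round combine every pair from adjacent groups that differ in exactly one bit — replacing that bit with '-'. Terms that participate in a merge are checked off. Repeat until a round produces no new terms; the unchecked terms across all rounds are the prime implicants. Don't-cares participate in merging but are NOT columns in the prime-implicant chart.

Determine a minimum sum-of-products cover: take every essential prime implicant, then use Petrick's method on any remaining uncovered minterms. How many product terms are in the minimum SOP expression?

7

[col 0] 00001*, 00010*, 00011*, 00110*, 01011*, 01100*, 01110*, 01111*, 10100, 10111, 11010*, 11011*, 11101
[col 1] -1011, 0-011, 0-110, 00-10, 000-1, 0001-, 01-11, 011-0, 0111-, 1101-
Prime implicants: -1011, 0-011, 0-110, 00-10, 000-1, 0001-, 01-11, 011-0, 0111-, 10100, 10111, 1101-, 11101
PI chart (minterm → PIs covering it):
  1 | 000-1  (sole → essential)
  2 | 00-10,0001-
  6 | 0-110,00-10
  11 | -1011,0-011,01-11
  12 | 011-0  (sole → essential)
  15 | 01-11,0111-
  20 | 10100  (sole → essential)
  23 | 10111  (sole → essential)
  29 | 11101  (sole → essential)
Essential prime implicants: 000-1, 011-0, 10100, 10111, 11101
Petrick residual → 00-10, 01-11
Minimum SOP uses 7 PIs: a'b'de' + a'b'c'e + a'bde + a'bce' + ab'cd'e' + ab'cde + abcd'e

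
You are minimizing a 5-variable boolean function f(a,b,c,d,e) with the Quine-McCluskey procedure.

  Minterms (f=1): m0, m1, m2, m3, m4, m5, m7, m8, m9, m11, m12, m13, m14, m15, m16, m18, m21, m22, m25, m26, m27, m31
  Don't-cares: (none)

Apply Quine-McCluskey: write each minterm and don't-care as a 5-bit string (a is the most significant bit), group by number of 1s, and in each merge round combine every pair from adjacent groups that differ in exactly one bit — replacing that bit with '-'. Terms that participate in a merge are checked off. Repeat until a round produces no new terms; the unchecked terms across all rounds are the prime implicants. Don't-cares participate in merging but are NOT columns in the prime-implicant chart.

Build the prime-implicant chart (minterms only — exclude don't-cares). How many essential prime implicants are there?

Round 0: 00000✓ 00001✓ 00010✓ 00011✓ 00100✓ 00101✓ 00111✓ 01000✓ 01001✓ 01011✓ 01100✓ 01101✓ 01110✓ 01111✓ 10000✓ 10010✓ 10101✓ 10110✓ 11001✓ 11010✓ 11011✓ 11111✓
Round 1: -0000✓ -0010✓ -0101 -1001✓ -1011✓ -1111✓ 0-000✓ 0-001✓ 0-011✓ 0-100✓ 0-101✓ 0-111✓ 00-00✓ 00-01✓ 00-11✓ 000-0✓ 000-1✓ 0000-✓ 0001-✓ 001-1✓ 0010-✓ 01-00✓ 01-01✓ 01-11✓ 010-1✓ 0100-✓ 011-0✓ 011-1✓ 0110-✓ 0111-✓ 1-010 10-10 100-0✓ 11-11✓ 110-1✓ 1101-
Round 2: -00-0 -1-11 -10-1 0--00✓ 0--01✓ 0--11✓ 0-0-1✓ 0-00-✓ 0-1-1✓ 0-10-✓ 00--1✓ 00-0-✓ 000-- 01--1✓ 01-0-✓ 011--
Round 3: 0---1 0--0-
PIs = {-00-0, -0101, -1-11, -10-1, 0---1, 0--0-, 000--, 011--, 1-010, 10-10, 1101-}
Coverage chart:
  m0: -00-0,0--0-,000--
  m1: 0---1,0--0-,000--
  m2: -00-0,000--
  m3: 0---1,000--
  m4: 0--0- ←essential
  m5: -0101,0---1,0--0-
  m7: 0---1 ←essential
  m8: 0--0- ←essential
  m9: -10-1,0---1,0--0-
  m11: -1-11,-10-1,0---1
  m12: 0--0-,011--
  m13: 0---1,0--0-,011--
  m14: 011-- ←essential
  m15: -1-11,0---1,011--
  m16: -00-0 ←essential
  m18: -00-0,1-010,10-10
  m21: -0101 ←essential
  m22: 10-10 ←essential
  m25: -10-1 ←essential
  m26: 1-010,1101-
  m27: -1-11,-10-1,1101-
  m31: -1-11 ←essential
Essential: -00-0, -0101, -1-11, -10-1, 0---1, 0--0-, 011--, 10-10

8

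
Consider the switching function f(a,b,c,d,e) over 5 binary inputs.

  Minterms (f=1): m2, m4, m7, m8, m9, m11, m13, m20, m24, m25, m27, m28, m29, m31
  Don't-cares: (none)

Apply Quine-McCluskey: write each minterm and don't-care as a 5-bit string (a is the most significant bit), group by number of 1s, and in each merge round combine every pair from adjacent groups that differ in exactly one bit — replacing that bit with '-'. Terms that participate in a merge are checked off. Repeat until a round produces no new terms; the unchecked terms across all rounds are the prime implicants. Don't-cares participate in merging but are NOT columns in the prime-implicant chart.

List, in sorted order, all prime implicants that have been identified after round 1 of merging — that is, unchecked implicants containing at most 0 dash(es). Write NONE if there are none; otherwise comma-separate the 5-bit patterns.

00010, 00111

Round 0: 00010 00100✓ 00111 01000✓ 01001✓ 01011✓ 01101✓ 10100✓ 11000✓ 11001✓ 11011✓ 11100✓ 11101✓ 11111✓
Round 1: -0100 -1000✓ -1001✓ -1011✓ -1101✓ 01-01✓ 010-1✓ 0100-✓ 1-100 11-00✓ 11-01✓ 11-11✓ 110-1✓ 1100-✓ 111-1✓ 1110-✓
Round 2: -1-01 -10-1 -100- 11--1 11-0-
PIs = {-0100, -1-01, -10-1, -100-, 00010, 00111, 1-100, 11--1, 11-0-}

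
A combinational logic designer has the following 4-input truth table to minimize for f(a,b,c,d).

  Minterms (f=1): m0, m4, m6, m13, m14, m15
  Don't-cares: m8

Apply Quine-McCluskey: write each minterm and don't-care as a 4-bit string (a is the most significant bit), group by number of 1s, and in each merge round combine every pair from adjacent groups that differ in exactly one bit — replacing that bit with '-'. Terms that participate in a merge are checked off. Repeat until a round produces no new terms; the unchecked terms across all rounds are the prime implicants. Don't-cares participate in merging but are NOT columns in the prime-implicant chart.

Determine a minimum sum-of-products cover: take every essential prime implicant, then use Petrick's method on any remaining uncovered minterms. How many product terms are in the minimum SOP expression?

size-2^0 implicants → 0000(✓)  0100(✓)  0110(✓)  1000(✓)  1101(✓)  1110(✓)  1111(✓)
size-2^1 implicants → -000  -110  0-00  01-0  11-1  111-
Unchecked terms (primes): -000, -110, 0-00, 01-0, 11-1, 111-
Minterm coverage:
  m0 ⊆ -000,0-00
  m4 ⊆ 0-00,01-0
  m6 ⊆ -110,01-0
  m13 ⊆ 11-1 [E]
  m14 ⊆ -110,111-
  m15 ⊆ 11-1,111-
E = {11-1}
Petrick residual → -110, 0-00
Cover = bcd' + a'c'd' + abd  |cover|=3

3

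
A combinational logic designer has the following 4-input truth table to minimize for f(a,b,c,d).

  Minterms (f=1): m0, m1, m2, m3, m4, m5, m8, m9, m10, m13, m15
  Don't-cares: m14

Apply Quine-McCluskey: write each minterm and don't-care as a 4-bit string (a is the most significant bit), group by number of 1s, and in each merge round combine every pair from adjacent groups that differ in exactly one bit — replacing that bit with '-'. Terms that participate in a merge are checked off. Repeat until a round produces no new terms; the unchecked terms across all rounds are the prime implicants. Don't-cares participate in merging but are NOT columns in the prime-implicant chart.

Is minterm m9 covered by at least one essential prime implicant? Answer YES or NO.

[col 0] 0000*, 0001*, 0010*, 0011*, 0100*, 0101*, 1000*, 1001*, 1010*, 1101*, 1110*, 1111*
[col 1] -000*, -001*, -010*, -101*, 0-00*, 0-01*, 00-0*, 00-1*, 000-*, 001-*, 010-*, 1-01*, 1-10, 10-0*, 100-*, 11-1, 111-
[col 2] --01, -0-0, -00-, 0-0-, 00--
Prime implicants: --01, -0-0, -00-, 0-0-, 00--, 1-10, 11-1, 111-
PI chart (minterm → PIs covering it):
  0 | -0-0,-00-,0-0-,00--
  1 | --01,-00-,0-0-,00--
  2 | -0-0,00--
  3 | 00--  (sole → essential)
  4 | 0-0-  (sole → essential)
  5 | --01,0-0-
  8 | -0-0,-00-
  9 | --01,-00-
  10 | -0-0,1-10
  13 | --01,11-1
  15 | 11-1,111-
Essential prime implicants: 0-0-, 00--

NO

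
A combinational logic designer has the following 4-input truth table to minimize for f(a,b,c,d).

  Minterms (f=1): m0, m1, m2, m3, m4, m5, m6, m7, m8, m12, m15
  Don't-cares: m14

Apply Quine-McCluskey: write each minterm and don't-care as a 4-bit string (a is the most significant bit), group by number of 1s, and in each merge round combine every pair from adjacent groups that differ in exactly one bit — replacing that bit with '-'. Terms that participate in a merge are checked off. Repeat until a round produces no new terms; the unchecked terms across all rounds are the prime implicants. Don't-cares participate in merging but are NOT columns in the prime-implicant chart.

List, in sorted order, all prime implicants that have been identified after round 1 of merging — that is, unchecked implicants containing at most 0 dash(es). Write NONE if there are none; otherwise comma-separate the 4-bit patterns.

Round 0: 0000✓ 0001✓ 0010✓ 0011✓ 0100✓ 0101✓ 0110✓ 0111✓ 1000✓ 1100✓ 1110✓ 1111✓
Round 1: -000✓ -100✓ -110✓ -111✓ 0-00✓ 0-01✓ 0-10✓ 0-11✓ 00-0✓ 00-1✓ 000-✓ 001-✓ 01-0✓ 01-1✓ 010-✓ 011-✓ 1-00✓ 11-0✓ 111-✓
Round 2: --00 -1-0 -11- 0--0✓ 0--1✓ 0-0-✓ 0-1-✓ 00--✓ 01--✓
Round 3: 0---
PIs = {--00, -1-0, -11-, 0---}

NONE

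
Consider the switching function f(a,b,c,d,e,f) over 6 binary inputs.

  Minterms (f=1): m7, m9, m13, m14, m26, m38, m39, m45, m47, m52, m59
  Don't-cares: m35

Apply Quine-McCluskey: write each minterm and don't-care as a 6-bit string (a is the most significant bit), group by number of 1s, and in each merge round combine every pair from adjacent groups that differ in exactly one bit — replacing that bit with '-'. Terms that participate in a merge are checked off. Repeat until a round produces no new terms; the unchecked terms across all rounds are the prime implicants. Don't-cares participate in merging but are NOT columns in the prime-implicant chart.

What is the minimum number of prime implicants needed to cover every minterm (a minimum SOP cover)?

size-2^0 implicants → 000111(✓)  001001(✓)  001101(✓)  001110  011010  100011(✓)  100110(✓)  100111(✓)  101101(✓)  101111(✓)  110100  111011
size-2^1 implicants → -00111  -01101  001-01  10-111  100-11  10011-  1011-1
Unchecked terms (primes): -00111, -01101, 001-01, 001110, 011010, 10-111, 100-11, 10011-, 1011-1, 110100, 111011
Minterm coverage:
  m7 ⊆ -00111 [E]
  m9 ⊆ 001-01 [E]
  m13 ⊆ -01101,001-01
  m14 ⊆ 001110 [E]
  m26 ⊆ 011010 [E]
  m38 ⊆ 10011- [E]
  m39 ⊆ -00111,10-111,100-11,10011-
  m45 ⊆ -01101,1011-1
  m47 ⊆ 10-111,1011-1
  m52 ⊆ 110100 [E]
  m59 ⊆ 111011 [E]
E = {-00111, 001-01, 001110, 011010, 10011-, 110100, 111011}
Petrick residual → 1011-1
Cover = b'c'def + a'b'ce'f + a'b'cdef' + a'bcd'ef' + ab'c'de + ab'cdf + abc'de'f' + abcd'ef  |cover|=8

8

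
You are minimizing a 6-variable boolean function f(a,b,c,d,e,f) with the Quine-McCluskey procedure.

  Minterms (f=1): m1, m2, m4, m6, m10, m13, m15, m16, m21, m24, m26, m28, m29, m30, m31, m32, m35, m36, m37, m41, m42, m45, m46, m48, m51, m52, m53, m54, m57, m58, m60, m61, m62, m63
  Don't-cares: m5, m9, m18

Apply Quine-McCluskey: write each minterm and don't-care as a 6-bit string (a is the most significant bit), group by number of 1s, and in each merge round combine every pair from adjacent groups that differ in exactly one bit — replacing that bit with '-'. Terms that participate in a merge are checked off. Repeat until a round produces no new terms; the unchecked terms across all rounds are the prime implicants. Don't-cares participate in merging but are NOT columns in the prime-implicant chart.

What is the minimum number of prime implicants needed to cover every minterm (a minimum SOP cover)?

12

size-2^0 implicants → 000001(✓)  000010(✓)  000100(✓)  000101(✓)  000110(✓)  001001(✓)  001010(✓)  001101(✓)  001111(✓)  010000(✓)  010010(✓)  010101(✓)  011000(✓)  011010(✓)  011100(✓)  011101(✓)  011110(✓)  011111(✓)  100000(✓)  100011(✓)  100100(✓)  100101(✓)  101001(✓)  101010(✓)  101101(✓)  101110(✓)  110000(✓)  110011(✓)  110100(✓)  110101(✓)  110110(✓)  111001(✓)  111010(✓)  111100(✓)  111101(✓)  111110(✓)  111111(✓)
size-2^1 implicants → -00100(✓)  -00101(✓)  -01001(✓)  -01010(✓)  -01101(✓)  -10000  -10101(✓)  -11010(✓)  -11100(✓)  -11101(✓)  -11110(✓)  -11111(✓)  0-0010(✓)  0-0101(✓)  0-1010(✓)  0-1101(✓)  0-1111(✓)  00-001(✓)  00-010(✓)  00-101(✓)  000-01(✓)  000-10  0001-0  00010-(✓)  001-01(✓)  0011-1(✓)  01-000(✓)  01-010(✓)  01-101(✓)  0100-0(✓)  011-00(✓)  011-10(✓)  0110-0(✓)  0111-0(✓)  0111-1(✓)  01110-(✓)  01111-(✓)  1-0000(✓)  1-0011  1-0100(✓)  1-0101(✓)  1-1001(✓)  1-1010(✓)  1-1101(✓)  1-1110(✓)  10-101(✓)  100-00(✓)  10010-(✓)  101-01(✓)  101-10(✓)  11-100(✓)  11-101(✓)  11-110(✓)  110-00(✓)  1101-0(✓)  11010-(✓)  111-01(✓)  111-10(✓)  1111-0(✓)  1111-1(✓)  11110-(✓)  11111-(✓)
size-2^2 implicants → --0101(✓)  --1010  --1101(✓)  -0-101(✓)  -0010-  -01-01  -1-101(✓)  -11-10  -111-0(✓)  -111-1(✓)  -1110-(✓)  -1111-(✓)  0--010  0--101(✓)  0-11-1  00--01  01-0-0  011--0  0111--(✓)  1--101(✓)  1-0-00  1-010-  1-1-01  1-1-10  11-1-0  11-10-  1111--(✓)
size-2^3 implicants → ---101  -111--
Unchecked terms (primes): ---101, --1010, -0010-, -01-01, -10000, -11-10, -111--, 0--010, 0-11-1, 00--01, 000-10, 0001-0, 01-0-0, 011--0, 1-0-00, 1-0011, 1-010-, 1-1-01, 1-1-10, 11-1-0, 11-10-
Minterm coverage:
  m1 ⊆ 00--01 [E]
  m2 ⊆ 0--010,000-10
  m4 ⊆ -0010-,0001-0
  m6 ⊆ 000-10,0001-0
  m10 ⊆ --1010,0--010
  m13 ⊆ ---101,-01-01,0-11-1,00--01
  m15 ⊆ 0-11-1 [E]
  m16 ⊆ -10000,01-0-0
  m21 ⊆ ---101 [E]
  m24 ⊆ 01-0-0,011--0
  m26 ⊆ --1010,-11-10,0--010,01-0-0,011--0
  m28 ⊆ -111--,011--0
  m29 ⊆ ---101,-111--,0-11-1
  m30 ⊆ -11-10,-111--,011--0
  m31 ⊆ -111--,0-11-1
  m32 ⊆ 1-0-00 [E]
  m35 ⊆ 1-0011 [E]
  m36 ⊆ -0010-,1-0-00,1-010-
  m37 ⊆ ---101,-0010-,1-010-
  m41 ⊆ -01-01,1-1-01
  m42 ⊆ --1010,1-1-10
  m45 ⊆ ---101,-01-01,1-1-01
  m46 ⊆ 1-1-10 [E]
  m48 ⊆ -10000,1-0-00
  m51 ⊆ 1-0011 [E]
  m52 ⊆ 1-0-00,1-010-,11-1-0,11-10-
  m53 ⊆ ---101,1-010-,11-10-
  m54 ⊆ 11-1-0 [E]
  m57 ⊆ 1-1-01 [E]
  m58 ⊆ --1010,-11-10,1-1-10
  m60 ⊆ -111--,11-1-0,11-10-
  m61 ⊆ ---101,-111--,1-1-01,11-10-
  m62 ⊆ -11-10,-111--,1-1-10,11-1-0
  m63 ⊆ -111-- [E]
E = {---101, -111--, 0-11-1, 00--01, 1-0-00, 1-0011, 1-1-01, 1-1-10, 11-1-0}
Petrick residual → 0--010, 0001-0, 01-0-0
Cover = de'f + bcd + a'd'ef' + a'cdf + a'b'e'f + a'b'c'df' + a'bd'f' + ac'e'f' + ac'd'ef + ace'f + acef' + abdf'  |cover|=12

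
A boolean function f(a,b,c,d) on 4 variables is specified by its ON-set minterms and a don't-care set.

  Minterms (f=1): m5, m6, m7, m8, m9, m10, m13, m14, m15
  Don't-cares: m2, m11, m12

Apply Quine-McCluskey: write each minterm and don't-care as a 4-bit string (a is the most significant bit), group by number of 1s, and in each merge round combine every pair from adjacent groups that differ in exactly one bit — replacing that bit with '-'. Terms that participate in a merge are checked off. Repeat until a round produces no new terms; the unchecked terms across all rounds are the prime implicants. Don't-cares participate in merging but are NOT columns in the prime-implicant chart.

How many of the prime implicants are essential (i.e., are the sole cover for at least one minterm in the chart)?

Round 0: 0010✓ 0101✓ 0110✓ 0111✓ 1000✓ 1001✓ 1010✓ 1011✓ 1100✓ 1101✓ 1110✓ 1111✓
Round 1: -010✓ -101✓ -110✓ -111✓ 0-10✓ 01-1✓ 011-✓ 1-00✓ 1-01✓ 1-10✓ 1-11✓ 10-0✓ 10-1✓ 100-✓ 101-✓ 11-0✓ 11-1✓ 110-✓ 111-✓
Round 2: --10 -1-1 -11- 1--0✓ 1--1✓ 1-0-✓ 1-1-✓ 10--✓ 11--✓
Round 3: 1---
PIs = {--10, -1-1, -11-, 1---}
Coverage chart:
  m5: -1-1 ←essential
  m6: --10,-11-
  m7: -1-1,-11-
  m8: 1--- ←essential
  m9: 1--- ←essential
  m10: --10,1---
  m13: -1-1,1---
  m14: --10,-11-,1---
  m15: -1-1,-11-,1---
Essential: -1-1, 1---

2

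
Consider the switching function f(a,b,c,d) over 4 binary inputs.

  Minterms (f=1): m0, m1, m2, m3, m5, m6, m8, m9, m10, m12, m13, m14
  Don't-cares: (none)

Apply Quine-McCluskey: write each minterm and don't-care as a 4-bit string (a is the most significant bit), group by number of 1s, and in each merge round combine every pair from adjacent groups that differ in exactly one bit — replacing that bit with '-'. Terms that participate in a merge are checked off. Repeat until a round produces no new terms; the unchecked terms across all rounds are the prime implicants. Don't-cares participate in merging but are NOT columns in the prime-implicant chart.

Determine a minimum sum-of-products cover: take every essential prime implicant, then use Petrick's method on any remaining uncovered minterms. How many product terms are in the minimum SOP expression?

4

[col 0] 0000*, 0001*, 0010*, 0011*, 0101*, 0110*, 1000*, 1001*, 1010*, 1100*, 1101*, 1110*
[col 1] -000*, -001*, -010*, -101*, -110*, 0-01*, 0-10*, 00-0*, 00-1*, 000-*, 001-*, 1-00*, 1-01*, 1-10*, 10-0*, 100-*, 11-0*, 110-*
[col 2] --01, --10, -0-0, -00-, 00--, 1--0, 1-0-
Prime implicants: --01, --10, -0-0, -00-, 00--, 1--0, 1-0-
PI chart (minterm → PIs covering it):
  0 | -0-0,-00-,00--
  1 | --01,-00-,00--
  2 | --10,-0-0,00--
  3 | 00--  (sole → essential)
  5 | --01  (sole → essential)
  6 | --10  (sole → essential)
  8 | -0-0,-00-,1--0,1-0-
  9 | --01,-00-,1-0-
  10 | --10,-0-0,1--0
  12 | 1--0,1-0-
  13 | --01,1-0-
  14 | --10,1--0
Essential prime implicants: --01, --10, 00--
Petrick residual → 1--0
Minimum SOP uses 4 PIs: c'd + cd' + a'b' + ad'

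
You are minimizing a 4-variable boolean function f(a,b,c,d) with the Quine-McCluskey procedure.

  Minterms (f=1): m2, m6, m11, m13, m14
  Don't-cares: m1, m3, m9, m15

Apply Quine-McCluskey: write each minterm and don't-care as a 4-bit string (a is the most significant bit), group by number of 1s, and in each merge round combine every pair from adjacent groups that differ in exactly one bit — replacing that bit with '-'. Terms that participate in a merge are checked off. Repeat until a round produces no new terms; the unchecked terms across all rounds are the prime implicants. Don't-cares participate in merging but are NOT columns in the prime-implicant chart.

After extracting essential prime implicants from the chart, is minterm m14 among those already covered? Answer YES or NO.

NO

size-2^0 implicants → 0001(✓)  0010(✓)  0011(✓)  0110(✓)  1001(✓)  1011(✓)  1101(✓)  1110(✓)  1111(✓)
size-2^1 implicants → -001(✓)  -011(✓)  -110  0-10  00-1(✓)  001-  1-01(✓)  1-11(✓)  10-1(✓)  11-1(✓)  111-
size-2^2 implicants → -0-1  1--1
Unchecked terms (primes): -0-1, -110, 0-10, 001-, 1--1, 111-
Minterm coverage:
  m2 ⊆ 0-10,001-
  m6 ⊆ -110,0-10
  m11 ⊆ -0-1,1--1
  m13 ⊆ 1--1 [E]
  m14 ⊆ -110,111-
E = {1--1}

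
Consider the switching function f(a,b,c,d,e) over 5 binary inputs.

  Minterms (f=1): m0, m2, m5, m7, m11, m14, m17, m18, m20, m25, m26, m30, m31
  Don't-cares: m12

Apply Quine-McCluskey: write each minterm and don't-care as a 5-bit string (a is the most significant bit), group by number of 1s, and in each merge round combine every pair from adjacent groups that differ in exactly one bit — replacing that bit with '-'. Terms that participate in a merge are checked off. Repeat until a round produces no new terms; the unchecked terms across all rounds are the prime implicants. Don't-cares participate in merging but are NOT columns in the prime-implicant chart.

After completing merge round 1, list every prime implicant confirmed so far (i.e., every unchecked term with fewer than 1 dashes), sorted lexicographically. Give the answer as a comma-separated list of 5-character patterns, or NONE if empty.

Round 0: 00000✓ 00010✓ 00101✓ 00111✓ 01011 01100✓ 01110✓ 10001✓ 10010✓ 10100 11001✓ 11010✓ 11110✓ 11111✓
Round 1: -0010 -1110 000-0 001-1 011-0 1-001 1-010 11-10 1111-
PIs = {-0010, -1110, 000-0, 001-1, 01011, 011-0, 1-001, 1-010, 10100, 11-10, 1111-}

01011, 10100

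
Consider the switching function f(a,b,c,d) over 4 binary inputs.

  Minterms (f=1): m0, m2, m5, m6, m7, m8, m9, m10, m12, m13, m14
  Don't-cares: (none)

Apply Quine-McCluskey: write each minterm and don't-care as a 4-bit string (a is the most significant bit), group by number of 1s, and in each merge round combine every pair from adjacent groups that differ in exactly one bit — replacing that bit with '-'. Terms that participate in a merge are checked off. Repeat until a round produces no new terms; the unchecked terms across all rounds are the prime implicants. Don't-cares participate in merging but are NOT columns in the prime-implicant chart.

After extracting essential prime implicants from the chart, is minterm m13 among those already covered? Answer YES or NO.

Round 0: 0000✓ 0010✓ 0101✓ 0110✓ 0111✓ 1000✓ 1001✓ 1010✓ 1100✓ 1101✓ 1110✓
Round 1: -000✓ -010✓ -101 -110✓ 0-10✓ 00-0✓ 01-1 011- 1-00✓ 1-01✓ 1-10✓ 10-0✓ 100-✓ 11-0✓ 110-✓
Round 2: --10 -0-0 1--0 1-0-
PIs = {--10, -0-0, -101, 01-1, 011-, 1--0, 1-0-}
Coverage chart:
  m0: -0-0 ←essential
  m2: --10,-0-0
  m5: -101,01-1
  m6: --10,011-
  m7: 01-1,011-
  m8: -0-0,1--0,1-0-
  m9: 1-0- ←essential
  m10: --10,-0-0,1--0
  m12: 1--0,1-0-
  m13: -101,1-0-
  m14: --10,1--0
Essential: -0-0, 1-0-

YES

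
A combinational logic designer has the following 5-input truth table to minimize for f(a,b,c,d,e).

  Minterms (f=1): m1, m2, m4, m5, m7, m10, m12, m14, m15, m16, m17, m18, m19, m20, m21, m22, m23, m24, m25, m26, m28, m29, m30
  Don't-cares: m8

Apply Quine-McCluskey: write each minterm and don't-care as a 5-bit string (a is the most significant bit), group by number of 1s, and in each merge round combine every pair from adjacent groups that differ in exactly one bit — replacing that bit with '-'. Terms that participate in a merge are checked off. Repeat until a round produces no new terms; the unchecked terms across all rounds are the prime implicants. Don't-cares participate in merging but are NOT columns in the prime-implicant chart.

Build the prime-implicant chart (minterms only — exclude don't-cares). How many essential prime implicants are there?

4

size-2^0 implicants → 00001(✓)  00010(✓)  00100(✓)  00101(✓)  00111(✓)  01000(✓)  01010(✓)  01100(✓)  01110(✓)  01111(✓)  10000(✓)  10001(✓)  10010(✓)  10011(✓)  10100(✓)  10101(✓)  10110(✓)  10111(✓)  11000(✓)  11001(✓)  11010(✓)  11100(✓)  11101(✓)  11110(✓)
size-2^1 implicants → -0001(✓)  -0010(✓)  -0100(✓)  -0101(✓)  -0111(✓)  -1000(✓)  -1010(✓)  -1100(✓)  -1110(✓)  0-010(✓)  0-100(✓)  0-111  00-01(✓)  001-1(✓)  0010-(✓)  01-00(✓)  01-10(✓)  010-0(✓)  011-0(✓)  0111-  1-000(✓)  1-001(✓)  1-010(✓)  1-100(✓)  1-101(✓)  1-110(✓)  10-00(✓)  10-01(✓)  10-10(✓)  10-11(✓)  100-0(✓)  100-1(✓)  1000-(✓)  1001-(✓)  101-0(✓)  101-1(✓)  1010-(✓)  1011-(✓)  11-00(✓)  11-01(✓)  11-10(✓)  110-0(✓)  1100-(✓)  111-0(✓)  1110-(✓)
size-2^2 implicants → --010  --100  -0-01  -01-1  -010-  -1-00(✓)  -1-10(✓)  -10-0(✓)  -11-0(✓)  01--0(✓)  1--00(✓)  1--01(✓)  1--10(✓)  1-0-0(✓)  1-00-(✓)  1-1-0(✓)  1-10-(✓)  10--0(✓)  10--1(✓)  10-0-(✓)  10-1-(✓)  100--(✓)  101--(✓)  11--0(✓)  11-0-(✓)
size-2^3 implicants → -1--0  1---0  1--0-  10---
Unchecked terms (primes): --010, --100, -0-01, -01-1, -010-, -1--0, 0-111, 0111-, 1---0, 1--0-, 10---
Minterm coverage:
  m1 ⊆ -0-01 [E]
  m2 ⊆ --010 [E]
  m4 ⊆ --100,-010-
  m5 ⊆ -0-01,-01-1,-010-
  m7 ⊆ -01-1,0-111
  m10 ⊆ --010,-1--0
  m12 ⊆ --100,-1--0
  m14 ⊆ -1--0,0111-
  m15 ⊆ 0-111,0111-
  m16 ⊆ 1---0,1--0-,10---
  m17 ⊆ -0-01,1--0-,10---
  m18 ⊆ --010,1---0,10---
  m19 ⊆ 10--- [E]
  m20 ⊆ --100,-010-,1---0,1--0-,10---
  m21 ⊆ -0-01,-01-1,-010-,1--0-,10---
  m22 ⊆ 1---0,10---
  m23 ⊆ -01-1,10---
  m24 ⊆ -1--0,1---0,1--0-
  m25 ⊆ 1--0- [E]
  m26 ⊆ --010,-1--0,1---0
  m28 ⊆ --100,-1--0,1---0,1--0-
  m29 ⊆ 1--0- [E]
  m30 ⊆ -1--0,1---0
E = {--010, -0-01, 1--0-, 10---}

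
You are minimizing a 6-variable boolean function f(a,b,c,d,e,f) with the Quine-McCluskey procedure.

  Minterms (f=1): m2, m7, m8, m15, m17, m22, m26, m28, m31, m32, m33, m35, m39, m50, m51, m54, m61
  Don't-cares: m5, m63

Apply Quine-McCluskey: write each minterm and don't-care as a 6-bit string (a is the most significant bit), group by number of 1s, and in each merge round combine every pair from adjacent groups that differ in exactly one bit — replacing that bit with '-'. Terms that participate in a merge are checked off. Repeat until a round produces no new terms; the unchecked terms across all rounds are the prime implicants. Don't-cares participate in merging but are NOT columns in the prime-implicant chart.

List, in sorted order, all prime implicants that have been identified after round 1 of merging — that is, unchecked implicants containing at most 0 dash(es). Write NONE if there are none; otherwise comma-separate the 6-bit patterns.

size-2^0 implicants → 000010  000101(✓)  000111(✓)  001000  001111(✓)  010001  010110(✓)  011010  011100  011111(✓)  100000(✓)  100001(✓)  100011(✓)  100111(✓)  110010(✓)  110011(✓)  110110(✓)  111101(✓)  111111(✓)
size-2^1 implicants → -00111  -10110  -11111  0-1111  00-111  0001-1  1-0011  100-11  1000-1  10000-  110-10  11001-  1111-1
Unchecked terms (primes): -00111, -10110, -11111, 0-1111, 00-111, 000010, 0001-1, 001000, 010001, 011010, 011100, 1-0011, 100-11, 1000-1, 10000-, 110-10, 11001-, 1111-1

000010, 001000, 010001, 011010, 011100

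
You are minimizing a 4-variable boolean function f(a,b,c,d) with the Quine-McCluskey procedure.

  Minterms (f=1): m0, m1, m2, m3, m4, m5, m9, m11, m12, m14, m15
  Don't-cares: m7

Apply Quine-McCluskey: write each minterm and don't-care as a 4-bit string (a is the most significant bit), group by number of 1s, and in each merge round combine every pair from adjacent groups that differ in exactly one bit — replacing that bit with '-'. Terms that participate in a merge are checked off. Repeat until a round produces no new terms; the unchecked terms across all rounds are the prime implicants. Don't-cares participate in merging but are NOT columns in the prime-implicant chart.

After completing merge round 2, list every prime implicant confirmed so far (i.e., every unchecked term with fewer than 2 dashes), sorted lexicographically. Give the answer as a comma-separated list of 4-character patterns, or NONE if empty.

[col 0] 0000*, 0001*, 0010*, 0011*, 0100*, 0101*, 0111*, 1001*, 1011*, 1100*, 1110*, 1111*
[col 1] -001*, -011*, -100, -111*, 0-00*, 0-01*, 0-11*, 00-0*, 00-1*, 000-*, 001-*, 01-1*, 010-*, 1-11*, 10-1*, 11-0, 111-
[col 2] --11, -0-1, 0--1, 0-0-, 00--
Prime implicants: --11, -0-1, -100, 0--1, 0-0-, 00--, 11-0, 111-

-100, 11-0, 111-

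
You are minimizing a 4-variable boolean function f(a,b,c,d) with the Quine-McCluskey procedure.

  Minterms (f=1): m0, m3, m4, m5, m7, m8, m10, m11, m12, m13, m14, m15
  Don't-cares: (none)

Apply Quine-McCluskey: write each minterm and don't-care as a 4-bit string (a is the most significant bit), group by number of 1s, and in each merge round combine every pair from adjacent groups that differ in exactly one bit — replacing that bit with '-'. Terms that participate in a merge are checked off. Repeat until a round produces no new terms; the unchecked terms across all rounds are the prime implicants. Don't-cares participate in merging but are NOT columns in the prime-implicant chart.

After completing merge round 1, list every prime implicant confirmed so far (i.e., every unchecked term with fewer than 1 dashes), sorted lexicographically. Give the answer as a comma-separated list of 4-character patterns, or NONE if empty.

size-2^0 implicants → 0000(✓)  0011(✓)  0100(✓)  0101(✓)  0111(✓)  1000(✓)  1010(✓)  1011(✓)  1100(✓)  1101(✓)  1110(✓)  1111(✓)
size-2^1 implicants → -000(✓)  -011(✓)  -100(✓)  -101(✓)  -111(✓)  0-00(✓)  0-11(✓)  01-1(✓)  010-(✓)  1-00(✓)  1-10(✓)  1-11(✓)  10-0(✓)  101-(✓)  11-0(✓)  11-1(✓)  110-(✓)  111-(✓)
size-2^2 implicants → --00  --11  -1-1  -10-  1--0  1-1-  11--
Unchecked terms (primes): --00, --11, -1-1, -10-, 1--0, 1-1-, 11--

NONE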